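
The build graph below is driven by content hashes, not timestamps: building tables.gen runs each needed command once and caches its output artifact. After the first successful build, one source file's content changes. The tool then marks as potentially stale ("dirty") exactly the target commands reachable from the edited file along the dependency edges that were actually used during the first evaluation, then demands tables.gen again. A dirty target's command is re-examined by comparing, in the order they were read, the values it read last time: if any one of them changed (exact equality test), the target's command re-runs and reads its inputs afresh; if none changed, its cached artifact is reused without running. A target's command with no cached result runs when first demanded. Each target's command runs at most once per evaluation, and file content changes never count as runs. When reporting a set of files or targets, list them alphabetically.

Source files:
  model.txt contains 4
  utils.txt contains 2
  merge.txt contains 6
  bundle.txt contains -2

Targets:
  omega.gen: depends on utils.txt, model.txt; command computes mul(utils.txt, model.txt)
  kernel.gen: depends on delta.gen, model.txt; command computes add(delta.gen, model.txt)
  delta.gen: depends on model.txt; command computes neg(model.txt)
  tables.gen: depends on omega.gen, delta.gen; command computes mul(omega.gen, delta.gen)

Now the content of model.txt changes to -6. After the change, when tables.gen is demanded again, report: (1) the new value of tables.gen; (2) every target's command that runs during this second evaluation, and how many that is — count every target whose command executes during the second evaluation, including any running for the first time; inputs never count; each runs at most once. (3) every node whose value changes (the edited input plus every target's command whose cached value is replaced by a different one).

Initial pass — values computed on the first demand:
  delta.gen = neg(4) = -4
  omega.gen = mul(2, 4) = 8
  tables.gen = mul(8, -4) = -32

Second demand — change propagation:
  delta.gen: re-runs because model.txt 4->-6; new result 6.
  omega.gen: re-runs because model.txt 4->-6; new result -12.
  tables.gen: re-runs because omega.gen 8->-12; delta.gen -4->6; new result -72.

tables.gen now evaluates to -72.
Run set: delta.gen, omega.gen, tables.gen (3 run).
Changed values: delta.gen, model.txt, omega.gen, tables.gen.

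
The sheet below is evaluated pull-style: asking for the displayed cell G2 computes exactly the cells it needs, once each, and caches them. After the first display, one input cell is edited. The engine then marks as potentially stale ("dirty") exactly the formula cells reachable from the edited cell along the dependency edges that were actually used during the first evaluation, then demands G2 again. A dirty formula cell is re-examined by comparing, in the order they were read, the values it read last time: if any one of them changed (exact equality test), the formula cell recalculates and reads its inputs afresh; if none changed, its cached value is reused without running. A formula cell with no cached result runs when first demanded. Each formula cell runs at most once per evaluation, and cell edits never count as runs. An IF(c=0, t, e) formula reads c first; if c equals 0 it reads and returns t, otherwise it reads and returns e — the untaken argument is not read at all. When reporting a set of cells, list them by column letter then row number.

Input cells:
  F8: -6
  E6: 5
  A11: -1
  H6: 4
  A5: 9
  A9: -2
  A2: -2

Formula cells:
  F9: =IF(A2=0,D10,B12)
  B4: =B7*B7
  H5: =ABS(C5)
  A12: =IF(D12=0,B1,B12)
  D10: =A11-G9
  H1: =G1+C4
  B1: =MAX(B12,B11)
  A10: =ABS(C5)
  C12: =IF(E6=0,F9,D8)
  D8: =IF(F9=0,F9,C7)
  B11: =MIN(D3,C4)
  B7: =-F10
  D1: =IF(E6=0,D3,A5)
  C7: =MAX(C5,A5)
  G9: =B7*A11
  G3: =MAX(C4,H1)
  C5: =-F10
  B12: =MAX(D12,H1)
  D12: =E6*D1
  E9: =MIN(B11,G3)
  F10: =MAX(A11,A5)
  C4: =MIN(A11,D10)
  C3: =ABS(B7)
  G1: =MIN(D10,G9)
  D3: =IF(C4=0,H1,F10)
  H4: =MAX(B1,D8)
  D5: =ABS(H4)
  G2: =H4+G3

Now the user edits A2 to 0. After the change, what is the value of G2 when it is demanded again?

Demanding G2 again yields 35.
Note the absorption at D8: it re-runs yet its value is the same, leaving the output's value untouched.

First demand of the output computes:
  F10 = MAX(-1, 9) = 9
  B7 = -(9) = -9
  C5 = -(9) = -9
  C7 = MAX(-9, 9) = 9
  G9 = -9 * -1 = 9
  D10 = -1 - 9 = -10
  C4 = MIN(-1, -10) = -10
  G1 = MIN(-10, 9) = -10
  H1 = -10 + -10 = -20
  D3 = IF(C4=0: C4=-10 -> else branch F10) = 9
  B11 = MIN(9, -10) = -10
  D1 = IF(E6=0: E6=5 -> else branch A5) = 9
  D12 = 5 * 9 = 45
  B12 = MAX(45, -20) = 45
  B1 = MAX(45, -10) = 45
  F9 = IF(A2=0: A2=-2 -> else branch B12) = 45
  D8 = IF(F9=0: F9=45 -> else branch C7) = 9
  G3 = MAX(-10, -20) = -10
  H4 = MAX(45, 9) = 45
  G2 = 45 + -10 = 35

After the edit, cleaning proceeds:
  F9: a read changed (A2 -2->0) — executes, giving -10.
  D8: a read changed (F9 45->-10) — executes, giving 9 — identical to its old value.
  H4: dirty, but its reads are unchanged (B1 unchanged, D8 unchanged); cached 45 stands.
  G2: dirty, but its reads are unchanged (H4 unchanged, G3 unchanged); cached 35 stands.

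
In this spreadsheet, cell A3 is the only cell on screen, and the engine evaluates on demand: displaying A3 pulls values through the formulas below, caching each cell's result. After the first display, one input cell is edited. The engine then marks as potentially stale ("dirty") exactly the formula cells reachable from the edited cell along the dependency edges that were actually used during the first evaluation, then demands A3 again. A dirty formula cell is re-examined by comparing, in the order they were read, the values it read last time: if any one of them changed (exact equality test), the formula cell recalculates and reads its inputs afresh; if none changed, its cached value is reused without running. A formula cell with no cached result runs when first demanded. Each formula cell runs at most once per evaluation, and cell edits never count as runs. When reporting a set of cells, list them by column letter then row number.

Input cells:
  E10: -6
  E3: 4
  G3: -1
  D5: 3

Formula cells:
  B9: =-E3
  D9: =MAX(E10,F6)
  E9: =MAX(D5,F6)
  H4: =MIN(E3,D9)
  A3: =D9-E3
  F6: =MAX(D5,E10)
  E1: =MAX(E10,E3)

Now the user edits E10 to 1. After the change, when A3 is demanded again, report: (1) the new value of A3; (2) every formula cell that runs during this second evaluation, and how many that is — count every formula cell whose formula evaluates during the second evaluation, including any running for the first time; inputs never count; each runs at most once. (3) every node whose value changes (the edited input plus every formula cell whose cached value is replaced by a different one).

A3 now evaluates to -1.
Run set: D9, F6 (2 run).
Changed values: E10.
The important point: at A3 every value read last time is unchanged, so the dirty flag clears without a run.

Initial pass — values computed on the first demand:
  F6 = MAX(3, -6) = 3
  D9 = MAX(-6, 3) = 3
  A3 = 3 - 4 = -1

Second demand — change propagation:
  F6: re-runs because E10 -6->1; new result 3 (unchanged).
  D9: re-runs because E10 -6->1; new result 3 (unchanged).
  A3: re-examined; everything it read last time is the same (D9 unchanged, E3 unchanged) — cache -1 kept, no run.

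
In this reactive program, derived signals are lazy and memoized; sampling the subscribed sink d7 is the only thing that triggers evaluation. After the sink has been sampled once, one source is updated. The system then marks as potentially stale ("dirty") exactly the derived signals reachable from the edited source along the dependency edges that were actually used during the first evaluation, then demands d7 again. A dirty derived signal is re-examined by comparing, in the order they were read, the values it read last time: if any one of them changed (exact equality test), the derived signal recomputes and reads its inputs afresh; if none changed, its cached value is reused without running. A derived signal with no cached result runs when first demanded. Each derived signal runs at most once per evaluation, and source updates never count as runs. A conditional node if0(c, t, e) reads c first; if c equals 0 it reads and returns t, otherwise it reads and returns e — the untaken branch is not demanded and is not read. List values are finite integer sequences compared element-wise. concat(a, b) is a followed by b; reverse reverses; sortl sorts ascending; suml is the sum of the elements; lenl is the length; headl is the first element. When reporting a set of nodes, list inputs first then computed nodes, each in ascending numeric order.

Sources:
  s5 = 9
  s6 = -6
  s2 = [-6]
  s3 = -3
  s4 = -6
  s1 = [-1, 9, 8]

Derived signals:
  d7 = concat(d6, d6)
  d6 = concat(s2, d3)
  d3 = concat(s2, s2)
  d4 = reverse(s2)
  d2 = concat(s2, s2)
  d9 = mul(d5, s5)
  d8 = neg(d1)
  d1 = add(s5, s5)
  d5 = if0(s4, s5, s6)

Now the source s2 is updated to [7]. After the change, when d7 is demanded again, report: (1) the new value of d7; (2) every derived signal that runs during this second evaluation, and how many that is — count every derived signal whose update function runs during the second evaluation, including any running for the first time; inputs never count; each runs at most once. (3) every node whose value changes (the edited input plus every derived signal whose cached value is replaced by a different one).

Demanding d7 again yields [7, 7, 7, 7, 7, 7].
3 derived signals run: d3, d6, d7.
The nodes whose values change: s2, d3, d6, d7.

First demand of the output computes:
  d3 = concat([-6], [-6]) = [-6, -6]
  d6 = concat([-6], [-6, -6]) = [-6, -6, -6]
  d7 = concat([-6, -6, -6], [-6, -6, -6]) = [-6, -6, -6, -6, -6, -6]

After the edit, cleaning proceeds:
  d3: a read changed (s2 [-6]->[7]; s2 [-6]->[7]) — executes, giving [7, 7].
  d6: a read changed (s2 [-6]->[7]; d3 [-6, -6]->[7, 7]) — executes, giving [7, 7, 7].
  d7: a read changed (d6 [-6, -6, -6]->[7, 7, 7]; d6 [-6, -6, -6]->[7, 7, 7]) — executes, giving [7, 7, 7, 7, 7, 7].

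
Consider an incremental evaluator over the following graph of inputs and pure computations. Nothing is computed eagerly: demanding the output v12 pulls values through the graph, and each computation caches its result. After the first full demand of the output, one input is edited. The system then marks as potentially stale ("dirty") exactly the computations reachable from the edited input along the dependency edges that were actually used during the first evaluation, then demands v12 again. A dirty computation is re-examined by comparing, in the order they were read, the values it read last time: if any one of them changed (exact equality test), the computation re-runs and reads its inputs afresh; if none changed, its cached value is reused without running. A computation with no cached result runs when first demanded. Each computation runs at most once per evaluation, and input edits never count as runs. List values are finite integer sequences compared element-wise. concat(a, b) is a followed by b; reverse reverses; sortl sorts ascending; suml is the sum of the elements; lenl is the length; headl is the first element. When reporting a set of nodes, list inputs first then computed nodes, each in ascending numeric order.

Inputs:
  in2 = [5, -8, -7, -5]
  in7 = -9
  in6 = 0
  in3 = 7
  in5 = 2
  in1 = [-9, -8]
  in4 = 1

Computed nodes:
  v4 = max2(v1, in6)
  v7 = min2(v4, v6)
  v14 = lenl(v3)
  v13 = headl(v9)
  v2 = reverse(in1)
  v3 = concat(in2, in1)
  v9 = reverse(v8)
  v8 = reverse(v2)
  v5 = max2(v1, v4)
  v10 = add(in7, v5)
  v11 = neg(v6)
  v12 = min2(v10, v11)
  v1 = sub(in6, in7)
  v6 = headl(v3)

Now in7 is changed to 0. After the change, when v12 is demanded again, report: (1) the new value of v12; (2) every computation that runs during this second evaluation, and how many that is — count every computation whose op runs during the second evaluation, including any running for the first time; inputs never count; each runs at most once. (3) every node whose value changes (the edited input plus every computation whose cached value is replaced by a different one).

v12 now evaluates to -5.
Run set: v1, v4, v5, v10 (4 run).
Changed values: in7, v1, v4, v5.
The important point: v10 recomputes to an identical value, and the output ends up unchanged.

Initial pass — values computed on the first demand:
  v1 = sub(0, -9) = 9
  v3 = concat([5, -8, -7, -5], [-9, -8]) = [5, -8, -7, -5, -9, -8]
  v4 = max2(9, 0) = 9
  v5 = max2(9, 9) = 9
  v6 = headl([5, -8, -7, -5, -9, -8]) = 5
  v10 = add(-9, 9) = 0
  v11 = neg(5) = -5
  v12 = min2(0, -5) = -5

Second demand — change propagation:
  v1: re-runs because in7 -9->0; new result 0.
  v4: re-runs because v1 9->0; new result 0.
  v5: re-runs because v1 9->0; v4 9->0; new result 0.
  v10: re-runs because in7 -9->0; v5 9->0; new result 0 (unchanged).
  v12: re-examined; everything it read last time is the same (v10 unchanged, v11 unchanged) — cache -5 kept, no run.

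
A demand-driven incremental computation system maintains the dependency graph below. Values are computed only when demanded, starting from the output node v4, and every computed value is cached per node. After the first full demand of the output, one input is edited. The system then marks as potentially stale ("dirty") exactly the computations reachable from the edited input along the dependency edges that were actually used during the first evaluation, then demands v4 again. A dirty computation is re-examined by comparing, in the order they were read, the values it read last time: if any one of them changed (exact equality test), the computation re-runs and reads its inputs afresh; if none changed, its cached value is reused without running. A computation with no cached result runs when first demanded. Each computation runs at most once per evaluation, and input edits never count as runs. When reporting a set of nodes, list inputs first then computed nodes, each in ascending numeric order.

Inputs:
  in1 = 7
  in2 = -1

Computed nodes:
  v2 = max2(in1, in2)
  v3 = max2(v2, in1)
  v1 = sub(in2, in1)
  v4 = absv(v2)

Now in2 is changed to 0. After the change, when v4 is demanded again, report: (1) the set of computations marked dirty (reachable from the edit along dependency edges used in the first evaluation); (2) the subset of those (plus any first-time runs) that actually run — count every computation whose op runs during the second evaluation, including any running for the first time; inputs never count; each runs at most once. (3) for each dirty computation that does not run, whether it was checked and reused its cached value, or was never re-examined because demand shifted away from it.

Marked dirty: v2, v4.
Computations that run: v2 — 1 in total.
Checked but reused from cache: v4.
Key observation: the change is absorbed at v2 — it re-runs but produces the same value, and the output's value is unchanged.

First evaluation (everything demanded from the output):
  v2 = max2(7, -1) = 7
  v4 = absv(7) = 7

Propagation after the edit:
  v2: runs — in2 -1->0; result 7 (same value as before).
  v4: checked — values it read are unchanged (v2 unchanged); reused cached 7 without running.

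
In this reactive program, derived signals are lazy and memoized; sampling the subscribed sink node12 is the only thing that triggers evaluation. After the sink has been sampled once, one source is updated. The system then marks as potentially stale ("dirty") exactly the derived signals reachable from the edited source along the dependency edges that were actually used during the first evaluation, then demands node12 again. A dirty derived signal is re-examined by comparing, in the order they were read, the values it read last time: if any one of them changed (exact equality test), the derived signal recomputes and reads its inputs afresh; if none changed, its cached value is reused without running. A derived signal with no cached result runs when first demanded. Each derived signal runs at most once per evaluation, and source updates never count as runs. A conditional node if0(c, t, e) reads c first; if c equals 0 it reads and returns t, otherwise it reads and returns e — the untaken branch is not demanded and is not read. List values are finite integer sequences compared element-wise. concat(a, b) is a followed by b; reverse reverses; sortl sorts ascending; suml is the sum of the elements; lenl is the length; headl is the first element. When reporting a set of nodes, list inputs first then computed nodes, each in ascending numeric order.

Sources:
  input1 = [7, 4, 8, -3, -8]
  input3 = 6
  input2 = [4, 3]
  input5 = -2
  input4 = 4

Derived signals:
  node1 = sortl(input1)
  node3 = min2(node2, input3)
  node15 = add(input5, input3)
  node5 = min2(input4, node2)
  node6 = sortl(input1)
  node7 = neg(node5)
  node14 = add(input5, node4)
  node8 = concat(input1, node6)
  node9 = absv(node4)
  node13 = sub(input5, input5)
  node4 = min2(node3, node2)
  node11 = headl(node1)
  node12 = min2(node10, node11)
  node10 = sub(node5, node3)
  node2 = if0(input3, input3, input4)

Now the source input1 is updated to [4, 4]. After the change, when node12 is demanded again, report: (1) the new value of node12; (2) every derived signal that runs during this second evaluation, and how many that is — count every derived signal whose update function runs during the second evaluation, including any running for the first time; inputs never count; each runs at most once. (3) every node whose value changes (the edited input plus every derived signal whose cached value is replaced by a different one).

Demanding node12 again yields 0.
3 derived signals run: node1, node11, node12.
The nodes whose values change: input1, node1, node11, node12.

First demand of the output computes:
  node1 = sortl([7, 4, 8, -3, -8]) = [-8, -3, 4, 7, 8]
  node2 = if0(input3=6 -> else branch input4) = 4
  node3 = min2(4, 6) = 4
  node5 = min2(4, 4) = 4
  node10 = sub(4, 4) = 0
  node11 = headl([-8, -3, 4, 7, 8]) = -8
  node12 = min2(0, -8) = -8

After the edit, cleaning proceeds:
  node1: a read changed (input1 [7, 4, 8, -3, -8]->[4, 4]) — executes, giving [4, 4].
  node11: a read changed (node1 [-8, -3, 4, 7, 8]->[4, 4]) — executes, giving 4.
  node12: a read changed (node11 -8->4) — executes, giving 0.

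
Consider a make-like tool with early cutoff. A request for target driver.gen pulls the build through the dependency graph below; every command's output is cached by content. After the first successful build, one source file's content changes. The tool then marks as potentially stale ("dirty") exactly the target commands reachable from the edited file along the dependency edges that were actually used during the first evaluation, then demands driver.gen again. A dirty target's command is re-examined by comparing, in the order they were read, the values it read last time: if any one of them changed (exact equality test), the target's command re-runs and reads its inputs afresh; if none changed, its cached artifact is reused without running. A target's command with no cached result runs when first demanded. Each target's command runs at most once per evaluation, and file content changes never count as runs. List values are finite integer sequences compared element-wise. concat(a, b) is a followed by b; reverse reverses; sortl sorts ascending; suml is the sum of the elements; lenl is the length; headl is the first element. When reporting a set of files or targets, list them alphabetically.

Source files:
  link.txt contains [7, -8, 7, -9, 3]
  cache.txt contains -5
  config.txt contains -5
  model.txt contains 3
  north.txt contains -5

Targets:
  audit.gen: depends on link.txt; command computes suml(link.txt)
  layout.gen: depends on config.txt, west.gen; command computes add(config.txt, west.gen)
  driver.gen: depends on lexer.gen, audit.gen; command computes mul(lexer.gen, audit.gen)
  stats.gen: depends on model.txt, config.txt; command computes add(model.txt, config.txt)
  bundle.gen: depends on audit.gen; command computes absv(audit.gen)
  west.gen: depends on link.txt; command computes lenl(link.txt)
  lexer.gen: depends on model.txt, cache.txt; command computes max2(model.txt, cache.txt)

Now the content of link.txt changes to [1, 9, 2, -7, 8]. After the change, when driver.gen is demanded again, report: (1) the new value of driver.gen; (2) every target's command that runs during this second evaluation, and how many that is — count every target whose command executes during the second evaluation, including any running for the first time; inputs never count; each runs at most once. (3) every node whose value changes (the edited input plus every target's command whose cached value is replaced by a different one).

Demanding driver.gen again yields 39.
2 target commands run: audit.gen, driver.gen.
The nodes whose values change: audit.gen, driver.gen, link.txt.

First demand of the output computes:
  audit.gen = suml([7, -8, 7, -9, 3]) = 0
  lexer.gen = max2(3, -5) = 3
  driver.gen = mul(3, 0) = 0

After the edit, cleaning proceeds:
  audit.gen: a read changed (link.txt [7, -8, 7, -9, 3]->[1, 9, 2, -7, 8]) — executes, giving 13.
  driver.gen: a read changed (audit.gen 0->13) — executes, giving 39.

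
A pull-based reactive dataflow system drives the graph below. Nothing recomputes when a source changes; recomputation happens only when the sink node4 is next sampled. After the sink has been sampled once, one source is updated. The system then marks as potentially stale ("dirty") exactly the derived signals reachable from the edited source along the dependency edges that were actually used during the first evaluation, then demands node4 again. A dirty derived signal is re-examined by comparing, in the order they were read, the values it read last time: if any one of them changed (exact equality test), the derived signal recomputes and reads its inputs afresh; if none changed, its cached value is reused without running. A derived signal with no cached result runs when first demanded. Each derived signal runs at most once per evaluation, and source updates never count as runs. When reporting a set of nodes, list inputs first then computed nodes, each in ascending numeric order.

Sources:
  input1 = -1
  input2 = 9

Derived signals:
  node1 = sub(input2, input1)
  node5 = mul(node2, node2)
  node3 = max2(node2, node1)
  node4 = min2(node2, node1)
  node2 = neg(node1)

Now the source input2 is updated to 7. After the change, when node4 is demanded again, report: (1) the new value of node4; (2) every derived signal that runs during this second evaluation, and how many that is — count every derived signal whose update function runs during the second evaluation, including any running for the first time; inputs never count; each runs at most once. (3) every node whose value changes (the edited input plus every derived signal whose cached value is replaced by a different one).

New value of node4: -8.
Derived signals that run: node1, node2, node4 — 3 in total.
Values that change: input2, node1, node2, node4.

First evaluation (everything demanded from the output):
  node1 = sub(9, -1) = 10
  node2 = neg(10) = -10
  node4 = min2(-10, 10) = -10

Propagation after the edit:
  node1: runs — input2 9->7; result 8.
  node2: runs — node1 10->8; result -8.
  node4: runs — node2 -10->-8; node1 10->8; result -8.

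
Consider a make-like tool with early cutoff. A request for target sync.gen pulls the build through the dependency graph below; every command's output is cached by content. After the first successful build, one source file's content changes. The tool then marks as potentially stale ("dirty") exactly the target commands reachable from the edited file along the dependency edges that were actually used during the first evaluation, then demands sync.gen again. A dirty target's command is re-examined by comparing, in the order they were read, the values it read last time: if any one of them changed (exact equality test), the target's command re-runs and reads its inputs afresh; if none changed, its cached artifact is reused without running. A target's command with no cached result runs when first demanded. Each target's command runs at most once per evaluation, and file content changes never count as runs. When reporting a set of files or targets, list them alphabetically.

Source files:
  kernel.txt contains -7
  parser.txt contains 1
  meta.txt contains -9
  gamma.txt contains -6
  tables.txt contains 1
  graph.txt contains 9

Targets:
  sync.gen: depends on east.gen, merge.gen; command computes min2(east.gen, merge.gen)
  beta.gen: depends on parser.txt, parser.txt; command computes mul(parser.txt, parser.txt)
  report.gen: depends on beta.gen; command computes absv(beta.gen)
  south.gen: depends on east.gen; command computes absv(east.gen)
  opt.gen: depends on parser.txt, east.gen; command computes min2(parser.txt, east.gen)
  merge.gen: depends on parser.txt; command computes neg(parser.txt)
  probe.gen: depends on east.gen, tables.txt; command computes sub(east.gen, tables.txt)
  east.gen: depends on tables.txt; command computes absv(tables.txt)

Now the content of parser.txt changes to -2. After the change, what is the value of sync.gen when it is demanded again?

Demanding sync.gen again yields 1.

First demand of the output computes:
  east.gen = absv(1) = 1
  merge.gen = neg(1) = -1
  sync.gen = min2(1, -1) = -1

After the edit, cleaning proceeds:
  merge.gen: a read changed (parser.txt 1->-2) — executes, giving 2.
  sync.gen: a read changed (merge.gen -1->2) — executes, giving 1.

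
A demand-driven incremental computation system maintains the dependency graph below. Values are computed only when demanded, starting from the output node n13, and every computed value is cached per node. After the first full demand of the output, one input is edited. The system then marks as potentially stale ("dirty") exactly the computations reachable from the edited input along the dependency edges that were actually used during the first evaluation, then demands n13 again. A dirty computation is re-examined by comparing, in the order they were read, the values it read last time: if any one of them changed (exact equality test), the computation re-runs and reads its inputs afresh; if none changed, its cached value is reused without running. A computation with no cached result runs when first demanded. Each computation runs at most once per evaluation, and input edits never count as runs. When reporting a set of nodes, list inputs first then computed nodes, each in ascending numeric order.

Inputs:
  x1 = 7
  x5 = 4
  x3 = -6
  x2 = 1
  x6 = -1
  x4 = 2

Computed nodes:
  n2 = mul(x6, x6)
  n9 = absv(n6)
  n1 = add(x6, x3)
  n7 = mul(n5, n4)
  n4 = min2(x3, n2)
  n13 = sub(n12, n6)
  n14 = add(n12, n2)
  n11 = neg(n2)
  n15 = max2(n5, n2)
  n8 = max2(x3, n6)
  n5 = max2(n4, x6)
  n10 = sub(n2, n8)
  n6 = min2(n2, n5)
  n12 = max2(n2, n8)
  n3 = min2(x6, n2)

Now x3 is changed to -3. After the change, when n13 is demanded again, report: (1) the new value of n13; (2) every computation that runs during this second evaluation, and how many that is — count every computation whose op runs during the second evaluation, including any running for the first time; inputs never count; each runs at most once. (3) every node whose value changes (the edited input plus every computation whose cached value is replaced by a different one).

First evaluation (everything demanded from the output):
  n2 = mul(-1, -1) = 1
  n4 = min2(-6, 1) = -6
  n5 = max2(-6, -1) = -1
  n6 = min2(1, -1) = -1
  n8 = max2(-6, -1) = -1
  n12 = max2(1, -1) = 1
  n13 = sub(1, -1) = 2

Propagation after the edit:
  n4: runs — x3 -6->-3; result -3.
  n5: runs — n4 -6->-3; result -1 (same value as before).
  n6: checked — values it read are unchanged (n2 unchanged, n5 unchanged); reused cached -1 without running.
  n8: runs — x3 -6->-3; result -1 (same value as before).
  n12: checked — values it read are unchanged (n2 unchanged, n8 unchanged); reused cached 1 without running.
  n13: checked — values it read are unchanged (n12 unchanged, n6 unchanged); reused cached 2 without running.

Key observation: the cutoff stops propagation at n6 — its inputs' values are unchanged, so it reuses its cache.

New value of n13: 2.
Computations that run: n4, n5, n8 — 3 in total.
Values that change: x3, n4.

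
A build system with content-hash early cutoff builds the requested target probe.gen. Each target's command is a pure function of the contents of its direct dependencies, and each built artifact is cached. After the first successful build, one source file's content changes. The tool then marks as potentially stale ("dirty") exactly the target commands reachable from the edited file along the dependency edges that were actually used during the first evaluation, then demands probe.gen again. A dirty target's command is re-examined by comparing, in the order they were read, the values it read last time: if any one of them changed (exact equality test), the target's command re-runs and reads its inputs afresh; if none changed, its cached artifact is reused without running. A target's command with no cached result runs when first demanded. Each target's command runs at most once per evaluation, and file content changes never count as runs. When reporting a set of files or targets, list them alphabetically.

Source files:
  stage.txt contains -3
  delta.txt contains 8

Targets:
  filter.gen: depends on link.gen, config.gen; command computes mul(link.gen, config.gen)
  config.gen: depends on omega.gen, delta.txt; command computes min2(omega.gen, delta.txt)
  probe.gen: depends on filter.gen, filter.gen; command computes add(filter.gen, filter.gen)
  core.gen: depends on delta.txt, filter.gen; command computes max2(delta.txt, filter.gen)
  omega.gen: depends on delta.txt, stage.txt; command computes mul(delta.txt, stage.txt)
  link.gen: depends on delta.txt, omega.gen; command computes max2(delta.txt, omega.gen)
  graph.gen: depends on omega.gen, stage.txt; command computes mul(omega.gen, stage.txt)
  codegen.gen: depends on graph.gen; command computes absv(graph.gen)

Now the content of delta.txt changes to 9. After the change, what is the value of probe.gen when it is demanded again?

First evaluation (everything demanded from the output):
  omega.gen = mul(8, -3) = -24
  config.gen = min2(-24, 8) = -24
  link.gen = max2(8, -24) = 8
  filter.gen = mul(8, -24) = -192
  probe.gen = add(-192, -192) = -384

Propagation after the edit:
  omega.gen: runs — delta.txt 8->9; result -27.
  config.gen: runs — omega.gen -24->-27; delta.txt 8->9; result -27.
  link.gen: runs — delta.txt 8->9; omega.gen -24->-27; result 9.
  filter.gen: runs — link.gen 8->9; config.gen -24->-27; result -243.
  probe.gen: runs — filter.gen -192->-243; filter.gen -192->-243; result -486.

New value of probe.gen: -486.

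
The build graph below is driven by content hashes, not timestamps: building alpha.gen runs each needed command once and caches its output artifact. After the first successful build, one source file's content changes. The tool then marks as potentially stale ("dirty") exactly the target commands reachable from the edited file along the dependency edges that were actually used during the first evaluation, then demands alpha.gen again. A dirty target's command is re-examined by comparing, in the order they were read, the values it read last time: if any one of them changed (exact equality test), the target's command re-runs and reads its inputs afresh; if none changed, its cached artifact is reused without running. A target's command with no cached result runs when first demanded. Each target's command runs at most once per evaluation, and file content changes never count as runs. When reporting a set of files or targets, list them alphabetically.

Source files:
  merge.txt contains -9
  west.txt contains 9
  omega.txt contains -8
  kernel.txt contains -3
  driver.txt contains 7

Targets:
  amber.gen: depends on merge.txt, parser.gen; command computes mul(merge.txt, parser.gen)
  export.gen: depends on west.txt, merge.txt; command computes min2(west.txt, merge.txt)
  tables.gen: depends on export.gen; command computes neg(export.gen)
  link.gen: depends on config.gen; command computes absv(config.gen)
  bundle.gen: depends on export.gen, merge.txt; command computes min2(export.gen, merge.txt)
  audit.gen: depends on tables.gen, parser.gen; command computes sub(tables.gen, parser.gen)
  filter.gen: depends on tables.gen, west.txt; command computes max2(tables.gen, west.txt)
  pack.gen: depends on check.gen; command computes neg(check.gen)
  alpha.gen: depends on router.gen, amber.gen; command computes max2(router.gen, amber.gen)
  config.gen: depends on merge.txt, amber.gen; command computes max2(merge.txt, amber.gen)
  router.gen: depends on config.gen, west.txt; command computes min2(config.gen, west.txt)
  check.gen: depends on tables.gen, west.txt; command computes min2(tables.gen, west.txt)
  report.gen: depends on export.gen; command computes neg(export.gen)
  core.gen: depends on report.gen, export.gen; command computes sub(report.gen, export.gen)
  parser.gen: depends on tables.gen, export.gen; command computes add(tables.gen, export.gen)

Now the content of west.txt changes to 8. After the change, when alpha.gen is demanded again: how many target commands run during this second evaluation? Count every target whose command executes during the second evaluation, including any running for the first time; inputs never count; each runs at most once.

Initial pass — values computed on the first demand:
  export.gen = min2(9, -9) = -9
  tables.gen = neg(-9) = 9
  parser.gen = add(9, -9) = 0
  amber.gen = mul(-9, 0) = 0
  config.gen = max2(-9, 0) = 0
  router.gen = min2(0, 9) = 0
  alpha.gen = max2(0, 0) = 0

Second demand — change propagation:
  export.gen: re-runs because west.txt 9->8; new result -9 (unchanged).
  tables.gen: re-examined; everything it read last time is the same (export.gen unchanged) — cache 9 kept, no run.
  parser.gen: re-examined; everything it read last time is the same (tables.gen unchanged, export.gen unchanged) — cache 0 kept, no run.
  amber.gen: re-examined; everything it read last time is the same (merge.txt unchanged, parser.gen unchanged) — cache 0 kept, no run.
  config.gen: re-examined; everything it read last time is the same (merge.txt unchanged, amber.gen unchanged) — cache 0 kept, no run.
  router.gen: re-runs because west.txt 9->8; new result 0 (unchanged).
  alpha.gen: re-examined; everything it read last time is the same (router.gen unchanged, amber.gen unchanged) — cache 0 kept, no run.

The important point: at tables.gen every value read last time is unchanged, so the dirty flag clears without a run.

Run set: export.gen, router.gen (2 run).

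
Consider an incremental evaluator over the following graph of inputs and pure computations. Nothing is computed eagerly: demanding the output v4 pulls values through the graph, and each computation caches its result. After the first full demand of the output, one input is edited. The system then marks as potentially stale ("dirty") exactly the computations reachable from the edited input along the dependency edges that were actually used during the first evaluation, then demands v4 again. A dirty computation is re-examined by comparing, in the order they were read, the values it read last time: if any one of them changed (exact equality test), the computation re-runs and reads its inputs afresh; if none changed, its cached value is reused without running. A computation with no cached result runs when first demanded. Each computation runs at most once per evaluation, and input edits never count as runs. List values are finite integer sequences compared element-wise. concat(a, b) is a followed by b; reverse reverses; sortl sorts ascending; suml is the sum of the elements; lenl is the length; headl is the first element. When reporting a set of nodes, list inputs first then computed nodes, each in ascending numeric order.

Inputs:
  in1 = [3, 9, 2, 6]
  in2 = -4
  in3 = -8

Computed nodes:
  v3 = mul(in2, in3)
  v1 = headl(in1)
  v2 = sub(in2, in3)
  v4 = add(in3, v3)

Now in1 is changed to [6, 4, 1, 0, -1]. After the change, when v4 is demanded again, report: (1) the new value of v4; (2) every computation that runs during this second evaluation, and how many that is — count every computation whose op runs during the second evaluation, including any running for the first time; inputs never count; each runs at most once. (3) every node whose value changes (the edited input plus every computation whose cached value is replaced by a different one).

v4 now evaluates to 24.
Run set: none (0 run).
Changed values: in1.
The important point: nothing the output needs ever reads in1, so the edit is invisible to it.

Initial pass — values computed on the first demand:
  v3 = mul(-4, -8) = 32
  v4 = add(-8, 32) = 24

Second demand — change propagation:
  no demanded computation ever read in1, so the edit dirties nothing and nothing runs.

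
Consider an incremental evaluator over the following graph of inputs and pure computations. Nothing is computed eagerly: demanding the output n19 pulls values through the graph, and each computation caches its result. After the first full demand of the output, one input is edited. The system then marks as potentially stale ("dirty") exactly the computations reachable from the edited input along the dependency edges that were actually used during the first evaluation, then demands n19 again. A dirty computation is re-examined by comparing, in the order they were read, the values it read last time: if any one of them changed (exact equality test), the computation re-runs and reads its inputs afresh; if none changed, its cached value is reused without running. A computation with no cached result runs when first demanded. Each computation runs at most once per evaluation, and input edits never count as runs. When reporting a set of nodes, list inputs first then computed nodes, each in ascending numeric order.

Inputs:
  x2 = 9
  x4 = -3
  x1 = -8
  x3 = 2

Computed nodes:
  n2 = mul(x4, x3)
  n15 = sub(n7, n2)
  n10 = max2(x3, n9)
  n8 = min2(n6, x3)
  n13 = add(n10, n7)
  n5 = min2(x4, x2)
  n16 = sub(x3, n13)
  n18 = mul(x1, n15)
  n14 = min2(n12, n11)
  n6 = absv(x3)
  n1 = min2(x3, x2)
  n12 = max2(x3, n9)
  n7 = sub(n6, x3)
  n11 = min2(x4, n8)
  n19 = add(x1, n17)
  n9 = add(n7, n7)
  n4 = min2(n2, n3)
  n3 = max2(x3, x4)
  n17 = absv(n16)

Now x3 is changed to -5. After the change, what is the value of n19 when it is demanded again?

Initial pass — values computed on the first demand:
  n6 = absv(2) = 2
  n7 = sub(2, 2) = 0
  n9 = add(0, 0) = 0
  n10 = max2(2, 0) = 2
  n13 = add(2, 0) = 2
  n16 = sub(2, 2) = 0
  n17 = absv(0) = 0
  n19 = add(-8, 0) = -8

Second demand — change propagation:
  n6: re-runs because x3 2->-5; new result 5.
  n7: re-runs because n6 2->5; x3 2->-5; new result 10.
  n9: re-runs because n7 0->10; n7 0->10; new result 20.
  n10: re-runs because x3 2->-5; n9 0->20; new result 20.
  n13: re-runs because n10 2->20; n7 0->10; new result 30.
  n16: re-runs because x3 2->-5; n13 2->30; new result -35.
  n17: re-runs because n16 0->-35; new result 35.
  n19: re-runs because n17 0->35; new result 27.

n19 now evaluates to 27.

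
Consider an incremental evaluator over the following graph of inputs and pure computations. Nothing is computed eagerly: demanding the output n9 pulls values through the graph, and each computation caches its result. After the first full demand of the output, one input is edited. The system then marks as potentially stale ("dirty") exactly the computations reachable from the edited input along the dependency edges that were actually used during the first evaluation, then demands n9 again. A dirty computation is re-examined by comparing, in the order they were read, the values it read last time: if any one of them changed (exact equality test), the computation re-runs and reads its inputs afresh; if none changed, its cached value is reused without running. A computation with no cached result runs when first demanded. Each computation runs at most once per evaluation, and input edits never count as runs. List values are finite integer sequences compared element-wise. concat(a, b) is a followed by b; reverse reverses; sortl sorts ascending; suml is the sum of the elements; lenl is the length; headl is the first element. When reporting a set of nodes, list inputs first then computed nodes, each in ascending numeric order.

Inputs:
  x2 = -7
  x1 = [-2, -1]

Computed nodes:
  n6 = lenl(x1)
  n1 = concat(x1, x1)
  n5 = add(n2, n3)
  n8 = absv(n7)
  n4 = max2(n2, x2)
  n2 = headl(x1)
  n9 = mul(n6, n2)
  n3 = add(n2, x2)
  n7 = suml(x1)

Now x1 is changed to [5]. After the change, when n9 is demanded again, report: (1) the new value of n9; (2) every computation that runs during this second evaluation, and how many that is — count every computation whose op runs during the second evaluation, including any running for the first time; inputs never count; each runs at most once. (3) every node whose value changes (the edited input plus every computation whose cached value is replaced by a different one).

Initial pass — values computed on the first demand:
  n2 = headl([-2, -1]) = -2
  n6 = lenl([-2, -1]) = 2
  n9 = mul(2, -2) = -4

Second demand — change propagation:
  n2: re-runs because x1 [-2, -1]->[5]; new result 5.
  n6: re-runs because x1 [-2, -1]->[5]; new result 1.
  n9: re-runs because n6 2->1; n2 -2->5; new result 5.

n9 now evaluates to 5.
Run set: n2, n6, n9 (3 run).
Changed values: x1, n2, n6, n9.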